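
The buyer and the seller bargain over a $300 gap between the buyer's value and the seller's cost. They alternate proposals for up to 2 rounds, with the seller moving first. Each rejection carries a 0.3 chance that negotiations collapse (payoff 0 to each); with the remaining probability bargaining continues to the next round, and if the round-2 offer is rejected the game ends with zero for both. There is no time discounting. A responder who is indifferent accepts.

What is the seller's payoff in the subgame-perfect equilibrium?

By backward induction:
Round 2 (the buyer proposes): rejection yields 0 for the seller; the buyer offers 0 and keeps 300.
Round 1 (the seller proposes): rejecting gives the buyer an expected 0.7 × 300 = 210; the seller offers that and keeps 90.

90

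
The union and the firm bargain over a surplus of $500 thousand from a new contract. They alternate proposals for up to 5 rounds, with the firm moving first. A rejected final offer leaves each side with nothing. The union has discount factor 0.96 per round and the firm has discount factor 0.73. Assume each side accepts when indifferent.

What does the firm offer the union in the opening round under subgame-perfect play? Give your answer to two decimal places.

Round 5 (the firm proposes): the union will accept anything ≥ 0, so the firm offers 0 and keeps 500.
Round 4 (the union proposes): the firm can get 500 next round, worth 0.73 × 500 = 365 now, so the union offers 365, keeping 135.
Round 3 (the firm proposes): the union can get 135 next round, worth 0.96 × 135 = 129.6 now, so the firm offers 129.6, keeping 370.4.
Round 2 (the union proposes): the firm can get 370.4 next round, worth 0.73 × 370.4 = 270.392 now; the union offers that and keeps 229.608.
Round 1 (the firm proposes): the union can get 229.608 next round, worth 0.96 × 229.608 = 220.42368 now; the firm offers that and keeps 279.57632.

220.42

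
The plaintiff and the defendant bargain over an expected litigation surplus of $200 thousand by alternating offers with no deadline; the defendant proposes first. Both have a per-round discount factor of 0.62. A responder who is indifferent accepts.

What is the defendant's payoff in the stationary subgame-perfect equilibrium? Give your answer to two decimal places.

In a stationary SPE each proposer offers the other exactly their discounted continuation value.
If the defendant keeps x when proposing and the plaintiff keeps y when proposing, then x = 200 − 0.62y and y = 200 − 0.62x.
Solving: x = 200(1 − 0.62) / (1 − 0.62·0.62) = 76 / 0.6156 ≈ 123.4568.
The plaintiff gets 200 − 123.4568 ≈ 76.5432.

123.46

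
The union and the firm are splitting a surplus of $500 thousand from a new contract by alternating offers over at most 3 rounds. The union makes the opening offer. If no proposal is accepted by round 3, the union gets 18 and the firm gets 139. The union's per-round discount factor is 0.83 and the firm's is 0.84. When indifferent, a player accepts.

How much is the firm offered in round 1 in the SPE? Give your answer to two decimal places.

168.31

Solve by backward induction from round 3.
Round 3 (the union proposes): the firm gets 139 if talks fail, so the union offers 139 and keeps 361.
Round 2 (the firm proposes): the union can get 361 next round, worth 0.83 × 361 = 299.63 now, so the firm offers 299.63, keeping 200.37.
Round 1 (the union proposes): the firm can get 200.37 next round, worth 0.84 × 200.37 = 168.3108 now. The union offers 168.3108 and keeps 500 − 168.3108 = 331.6892.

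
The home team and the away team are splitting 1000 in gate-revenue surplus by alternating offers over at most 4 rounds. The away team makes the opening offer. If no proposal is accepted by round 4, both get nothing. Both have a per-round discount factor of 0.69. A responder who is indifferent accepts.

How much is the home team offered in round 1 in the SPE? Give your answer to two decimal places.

Round 4 (the home team proposes): rejection yields 0 for the away team; the home team offers 0 and keeps 1000.
Round 3 (the away team proposes): the home team can get 1000 next round, worth 0.69 × 1000 = 690 now, so the away team offers 690, keeping 310.
Round 2 (the home team proposes): the away team can get 310 next round, worth 0.69 × 310 = 213.9 now. The home team offers 213.9 and keeps 1000 − 213.9 = 786.1.
Round 1 (the away team proposes): the home team can get 786.1 next round, worth 0.69 × 786.1 = 542.409 now, so the away team offers 542.409, keeping 457.591.

542.41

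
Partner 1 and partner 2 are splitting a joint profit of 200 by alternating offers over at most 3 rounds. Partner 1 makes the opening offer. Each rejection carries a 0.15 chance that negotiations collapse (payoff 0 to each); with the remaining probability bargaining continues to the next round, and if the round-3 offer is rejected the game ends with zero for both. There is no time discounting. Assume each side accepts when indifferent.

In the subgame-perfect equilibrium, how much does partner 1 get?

174.5

By backward induction:
Round 3 (partner 1 proposes): rejection yields 0 for partner 2; partner 1 offers 0 and keeps 200.
Round 2 (partner 2 proposes): rejecting gives partner 1 an expected 0.85 × 200 = 170; partner 2 offers that and keeps 30.
Round 1 (partner 1 proposes): rejecting gives partner 2 an expected 0.85 × 30 = 25.5; partner 1 offers that and keeps 174.5.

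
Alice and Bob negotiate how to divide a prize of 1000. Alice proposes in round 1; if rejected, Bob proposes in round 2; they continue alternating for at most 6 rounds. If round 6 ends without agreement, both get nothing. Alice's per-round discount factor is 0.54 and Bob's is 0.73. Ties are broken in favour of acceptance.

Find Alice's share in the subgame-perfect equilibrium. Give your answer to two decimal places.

By backward induction:
Round 6 (Bob proposes): Alice will accept anything ≥ 0, so Bob offers 0 and keeps 1000.
Round 5 (Alice proposes): Bob can get 1000 next round, worth 0.73 × 1000 = 730 now. Alice offers 730 and keeps 1000 − 730 = 270.
Round 4 (Bob proposes): Alice can get 270 next round, worth 0.54 × 270 = 145.8 now, so Bob offers 145.8, keeping 854.2.
Round 3 (Alice proposes): Bob can get 854.2 next round, worth 0.73 × 854.2 = 623.566 now. Alice offers 623.566 and keeps 1000 − 623.566 = 376.434.
Round 2 (Bob proposes): Alice can get 376.434 next round, worth 0.54 × 376.434 = 203.27436 now, so Bob offers 203.27436, keeping 796.72564.
Round 1 (Alice proposes): Bob can get 796.72564 next round, worth 0.73 × 796.72564 = 581.6097172 now. Alice offers 581.6097172 and keeps 1000 − 581.6097172 = 418.3902828.

418.39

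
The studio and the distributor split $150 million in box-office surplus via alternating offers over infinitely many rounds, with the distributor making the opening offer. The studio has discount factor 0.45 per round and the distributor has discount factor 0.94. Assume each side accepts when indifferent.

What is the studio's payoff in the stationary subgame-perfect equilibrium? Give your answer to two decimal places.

When the distributor proposes, the studio accepts any offer worth at least 0.45 times what the studio would get by proposing next round; and vice versa.
This gives x = 150 − 0.45y and y = 150 − 0.94x, where x and y are each side's share when it proposes.
Hence (1 − 0.45·0.94)x = 150(1 − 0.45), i.e. 0.577·x = 82.5.
x ≈ 142.9809; the studio's share is 150 − x ≈ 7.0191.

7.02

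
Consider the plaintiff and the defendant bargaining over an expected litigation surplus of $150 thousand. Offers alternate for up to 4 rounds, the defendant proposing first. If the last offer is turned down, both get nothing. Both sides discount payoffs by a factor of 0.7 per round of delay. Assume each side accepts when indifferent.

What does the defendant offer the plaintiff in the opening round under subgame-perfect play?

Round 4 (the plaintiff proposes): the defendant will accept anything ≥ 0, so the plaintiff offers 0 and keeps 150.
Round 3 (the defendant proposes): the plaintiff can get 150 next round, worth 0.7 × 150 = 105 now. The defendant offers 105 and keeps 150 − 105 = 45.
Round 2 (the plaintiff proposes): the defendant can get 45 next round, worth 0.7 × 45 = 31.5 now, so the plaintiff offers 31.5, keeping 118.5.
Round 1 (the defendant proposes): the plaintiff can get 118.5 next round, worth 0.7 × 118.5 = 82.95 now, so the defendant offers 82.95, keeping 67.05.

82.95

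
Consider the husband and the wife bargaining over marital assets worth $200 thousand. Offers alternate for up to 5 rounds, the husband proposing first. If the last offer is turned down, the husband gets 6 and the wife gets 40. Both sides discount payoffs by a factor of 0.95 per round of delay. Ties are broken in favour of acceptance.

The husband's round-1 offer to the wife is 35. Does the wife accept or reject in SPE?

Round 5 (the husband proposes): the wife gets 40 if talks fail, so the husband offers 40 and keeps 160.
Round 4 (the wife proposes): the husband can get 160 next round, worth 0.95 × 160 = 152 now. The wife offers 152 and keeps 200 − 152 = 48.
Round 3 (the husband proposes): the wife can get 48 next round, worth 0.95 × 48 = 45.6 now, so the husband offers 45.6, keeping 154.4.
Round 2 (the wife proposes): the husband can get 154.4 next round, worth 0.95 × 154.4 = 146.68 now, so the wife offers 146.68, keeping 53.32.
So by rejecting in round 1, the wife gets 53.32 next round, worth 0.95 × 53.32 = 50.654 now.
Offer 35 < 50.654, so the wife rejects.

Reject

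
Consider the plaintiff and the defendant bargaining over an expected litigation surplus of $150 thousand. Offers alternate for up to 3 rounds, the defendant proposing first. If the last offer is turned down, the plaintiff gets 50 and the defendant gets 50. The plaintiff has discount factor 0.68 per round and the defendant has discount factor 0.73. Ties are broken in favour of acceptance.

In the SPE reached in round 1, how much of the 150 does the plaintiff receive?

52.36

Round 3 (the defendant proposes): the plaintiff gets 50 if talks fail, so the defendant offers 50 and keeps 100.
Round 2 (the plaintiff proposes): the defendant can get 100 next round, worth 0.73 × 100 = 73 now, so the plaintiff offers 73, keeping 77.
Round 1 (the defendant proposes): the plaintiff can get 77 next round, worth 0.68 × 77 = 52.36 now, so the defendant offers 52.36, keeping 97.64.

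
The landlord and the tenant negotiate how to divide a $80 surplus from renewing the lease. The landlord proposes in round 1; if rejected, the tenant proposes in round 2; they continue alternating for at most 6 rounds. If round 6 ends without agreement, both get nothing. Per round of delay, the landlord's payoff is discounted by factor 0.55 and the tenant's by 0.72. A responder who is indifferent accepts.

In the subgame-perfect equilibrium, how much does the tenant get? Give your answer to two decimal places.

Solve by backward induction from round 6.
Round 6 (the tenant proposes): rejection yields 0 for the landlord; the tenant offers 0 and keeps 80.
Round 5 (the landlord proposes): the tenant can get 80 next round, worth 0.72 × 80 = 57.6 now, so the landlord offers 57.6, keeping 22.4.
Round 4 (the tenant proposes): the landlord can get 22.4 next round, worth 0.55 × 22.4 = 12.32 now. The tenant offers 12.32 and keeps 80 − 12.32 = 67.68.
Round 3 (the landlord proposes): the tenant can get 67.68 next round, worth 0.72 × 67.68 = 48.7296 now; the landlord offers that and keeps 31.2704.
Round 2 (the tenant proposes): the landlord can get 31.2704 next round, worth 0.55 × 31.2704 = 17.19872 now, so the tenant offers 17.19872, keeping 62.80128.
Round 1 (the landlord proposes): the tenant can get 62.80128 next round, worth 0.72 × 62.80128 = 45.2169216 now; the landlord offers that and keeps 34.7830784.

45.22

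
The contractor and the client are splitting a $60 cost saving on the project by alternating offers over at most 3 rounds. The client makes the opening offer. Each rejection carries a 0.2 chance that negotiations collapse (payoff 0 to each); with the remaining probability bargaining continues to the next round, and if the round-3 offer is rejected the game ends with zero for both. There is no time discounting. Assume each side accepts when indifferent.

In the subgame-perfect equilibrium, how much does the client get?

Round 3 (the client proposes): rejection yields 0 for the contractor; the client offers 0 and keeps 60.
Round 2 (the contractor proposes): rejecting gives the client an expected 0.8 × 60 = 48; the contractor offers that and keeps 12.
Round 1 (the client proposes): rejecting gives the contractor an expected 0.8 × 12 = 9.6, so the client offers 9.6, keeping 50.4.

50.4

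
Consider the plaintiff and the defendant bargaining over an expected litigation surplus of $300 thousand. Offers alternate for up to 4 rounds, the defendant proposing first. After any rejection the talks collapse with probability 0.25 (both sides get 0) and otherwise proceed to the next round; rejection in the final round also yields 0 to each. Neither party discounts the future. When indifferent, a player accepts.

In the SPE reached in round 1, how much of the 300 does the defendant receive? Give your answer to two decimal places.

117.19

Round 4 (the plaintiff proposes): rejection yields 0 for the defendant; the plaintiff offers 0 and keeps 300.
Round 3 (the defendant proposes): rejecting gives the plaintiff an expected 0.75 × 300 = 225, so the defendant offers 225, keeping 75.
Round 2 (the plaintiff proposes): rejecting gives the defendant an expected 0.75 × 75 = 56.25; the plaintiff offers that and keeps 243.75.
Round 1 (the defendant proposes): rejecting gives the plaintiff an expected 0.75 × 243.75 = 182.8125; the defendant offers that and keeps 117.1875.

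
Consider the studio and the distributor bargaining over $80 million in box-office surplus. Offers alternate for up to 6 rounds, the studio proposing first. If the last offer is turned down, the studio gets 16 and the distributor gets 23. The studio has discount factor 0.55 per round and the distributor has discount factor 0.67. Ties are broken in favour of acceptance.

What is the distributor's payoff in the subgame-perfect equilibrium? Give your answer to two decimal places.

By backward induction:
Round 6 (the distributor proposes): the studio gets 16 if talks fail, so the distributor offers 16 and keeps 64.
Round 5 (the studio proposes): the distributor can get 64 next round, worth 0.67 × 64 = 42.88 now, so the studio offers 42.88, keeping 37.12.
Round 4 (the distributor proposes): the studio can get 37.12 next round, worth 0.55 × 37.12 = 20.416 now, so the distributor offers 20.416, keeping 59.584.
Round 3 (the studio proposes): the distributor can get 59.584 next round, worth 0.67 × 59.584 = 39.92128 now, so the studio offers 39.92128, keeping 40.07872.
Round 2 (the distributor proposes): the studio can get 40.07872 next round, worth 0.55 × 40.07872 = 22.043296 now; the distributor offers that and keeps 57.956704.
Round 1 (the studio proposes): the distributor can get 57.956704 next round, worth 0.67 × 57.956704 = 38.83099168 now. The studio offers 38.83099168 and keeps 80 − 38.83099168 = 41.16900832.

38.83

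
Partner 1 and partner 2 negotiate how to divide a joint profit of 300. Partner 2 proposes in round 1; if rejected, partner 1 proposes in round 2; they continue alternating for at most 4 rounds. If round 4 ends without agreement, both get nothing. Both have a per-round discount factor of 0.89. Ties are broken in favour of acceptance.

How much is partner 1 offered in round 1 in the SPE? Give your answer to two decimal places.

240.86

Round 4 (partner 1 proposes): partner 2 will accept anything ≥ 0, so partner 1 offers 0 and keeps 300.
Round 3 (partner 2 proposes): partner 1 can get 300 next round, worth 0.89 × 300 = 267 now, so partner 2 offers 267, keeping 33.
Round 2 (partner 1 proposes): partner 2 can get 33 next round, worth 0.89 × 33 = 29.37 now; partner 1 offers that and keeps 270.63.
Round 1 (partner 2 proposes): partner 1 can get 270.63 next round, worth 0.89 × 270.63 = 240.8607 now; partner 2 offers that and keeps 59.1393.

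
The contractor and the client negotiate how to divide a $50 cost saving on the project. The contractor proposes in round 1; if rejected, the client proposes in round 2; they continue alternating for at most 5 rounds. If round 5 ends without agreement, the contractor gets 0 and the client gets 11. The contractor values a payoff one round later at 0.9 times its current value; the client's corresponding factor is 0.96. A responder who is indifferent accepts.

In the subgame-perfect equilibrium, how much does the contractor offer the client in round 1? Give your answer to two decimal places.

Round 5 (the contractor proposes): the client gets 11 if talks fail, so the contractor offers 11 and keeps 39.
Round 4 (the client proposes): the contractor can get 39 next round, worth 0.9 × 39 = 35.1 now, so the client offers 35.1, keeping 14.9.
Round 3 (the contractor proposes): the client can get 14.9 next round, worth 0.96 × 14.9 = 14.304 now. The contractor offers 14.304 and keeps 50 − 14.304 = 35.696.
Round 2 (the client proposes): the contractor can get 35.696 next round, worth 0.9 × 35.696 = 32.1264 now. The client offers 32.1264 and keeps 50 − 32.1264 = 17.8736.
Round 1 (the contractor proposes): the client can get 17.8736 next round, worth 0.96 × 17.8736 = 17.158656 now. The contractor offers 17.158656 and keeps 50 − 17.158656 = 32.841344.

17.16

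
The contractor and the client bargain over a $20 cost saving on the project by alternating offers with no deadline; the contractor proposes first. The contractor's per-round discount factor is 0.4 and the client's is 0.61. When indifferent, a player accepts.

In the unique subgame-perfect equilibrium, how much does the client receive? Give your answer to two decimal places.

In a stationary SPE each proposer offers the other exactly their discounted continuation value.
If the contractor keeps x when proposing and the client keeps y when proposing, then x = 20 − 0.61y and y = 20 − 0.4x.
Solving: x = 20(1 − 0.61) / (1 − 0.4·0.61) = 7.8 / 0.756 ≈ 10.3175.
The client gets 20 − 10.3175 ≈ 9.6825.

9.68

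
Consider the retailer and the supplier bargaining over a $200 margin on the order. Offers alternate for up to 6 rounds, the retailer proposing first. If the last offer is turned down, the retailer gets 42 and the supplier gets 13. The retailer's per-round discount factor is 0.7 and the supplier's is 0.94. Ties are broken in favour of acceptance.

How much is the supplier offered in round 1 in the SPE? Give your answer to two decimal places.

157.82

Solve by backward induction from round 6.
Round 6 (the supplier proposes): the retailer gets 42 if talks fail, so the supplier offers 42 and keeps 158.
Round 5 (the retailer proposes): the supplier can get 158 next round, worth 0.94 × 158 = 148.52 now; the retailer offers that and keeps 51.48.
Round 4 (the supplier proposes): the retailer can get 51.48 next round, worth 0.7 × 51.48 = 36.036 now, so the supplier offers 36.036, keeping 163.964.
Round 3 (the retailer proposes): the supplier can get 163.964 next round, worth 0.94 × 163.964 = 154.12616 now. The retailer offers 154.12616 and keeps 200 − 154.12616 = 45.87384.
Round 2 (the supplier proposes): the retailer can get 45.87384 next round, worth 0.7 × 45.87384 = 32.111688 now, so the supplier offers 32.111688, keeping 167.888312.
Round 1 (the retailer proposes): the supplier can get 167.888312 next round, worth 0.94 × 167.888312 = 157.81501328 now. The retailer offers 157.81501328 and keeps 200 − 157.81501328 = 42.18498672.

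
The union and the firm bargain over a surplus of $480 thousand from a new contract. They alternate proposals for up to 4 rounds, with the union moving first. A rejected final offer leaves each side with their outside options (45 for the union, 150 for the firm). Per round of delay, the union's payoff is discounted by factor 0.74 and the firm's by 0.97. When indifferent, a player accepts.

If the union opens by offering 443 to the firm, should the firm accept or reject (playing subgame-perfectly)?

Accept

Round 4 (the firm proposes): the union gets 45 if talks fail, so the firm offers 45 and keeps 435.
Round 3 (the union proposes): the firm can get 435 next round, worth 0.97 × 435 = 421.95 now. The union offers 421.95 and keeps 480 − 421.95 = 58.05.
Round 2 (the firm proposes): the union can get 58.05 next round, worth 0.74 × 58.05 = 42.957 now, so the firm offers 42.957, keeping 437.043.
So by rejecting in round 1, the firm gets 437.043 next round, worth 0.97 × 437.043 = 423.93171 now.
Offer 443 ≥ 423.93171, so the firm accepts.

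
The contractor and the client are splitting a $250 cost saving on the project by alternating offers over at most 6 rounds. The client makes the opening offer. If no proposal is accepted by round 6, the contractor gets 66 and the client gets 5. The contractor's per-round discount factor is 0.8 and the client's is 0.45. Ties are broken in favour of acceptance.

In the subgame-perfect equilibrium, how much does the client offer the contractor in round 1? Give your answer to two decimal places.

175.00

Round 6 (the contractor proposes): the client gets 5 if talks fail, so the contractor offers 5 and keeps 245.
Round 5 (the client proposes): the contractor can get 245 next round, worth 0.8 × 245 = 196 now; the client offers that and keeps 54.
Round 4 (the contractor proposes): the client can get 54 next round, worth 0.45 × 54 = 24.3 now, so the contractor offers 24.3, keeping 225.7.
Round 3 (the client proposes): the contractor can get 225.7 next round, worth 0.8 × 225.7 = 180.56 now. The client offers 180.56 and keeps 250 − 180.56 = 69.44.
Round 2 (the contractor proposes): the client can get 69.44 next round, worth 0.45 × 69.44 = 31.248 now; the contractor offers that and keeps 218.752.
Round 1 (the client proposes): the contractor can get 218.752 next round, worth 0.8 × 218.752 = 175.0016 now. The client offers 175.0016 and keeps 250 − 175.0016 = 74.9984.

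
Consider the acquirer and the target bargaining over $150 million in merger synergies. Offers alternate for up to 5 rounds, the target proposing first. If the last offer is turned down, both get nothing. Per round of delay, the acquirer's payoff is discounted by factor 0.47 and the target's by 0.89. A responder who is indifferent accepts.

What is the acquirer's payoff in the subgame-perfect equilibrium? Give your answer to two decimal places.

11.00

Round 5 (the target proposes): the acquirer will accept anything ≥ 0, so the target offers 0 and keeps 150.
Round 4 (the acquirer proposes): the target can get 150 next round, worth 0.89 × 150 = 133.5 now, so the acquirer offers 133.5, keeping 16.5.
Round 3 (the target proposes): the acquirer can get 16.5 next round, worth 0.47 × 16.5 = 7.755 now. The target offers 7.755 and keeps 150 − 7.755 = 142.245.
Round 2 (the acquirer proposes): the target can get 142.245 next round, worth 0.89 × 142.245 = 126.59805 now, so the acquirer offers 126.59805, keeping 23.40195.
Round 1 (the target proposes): the acquirer can get 23.40195 next round, worth 0.47 × 23.40195 = 10.9989165 now; the target offers that and keeps 139.0010835.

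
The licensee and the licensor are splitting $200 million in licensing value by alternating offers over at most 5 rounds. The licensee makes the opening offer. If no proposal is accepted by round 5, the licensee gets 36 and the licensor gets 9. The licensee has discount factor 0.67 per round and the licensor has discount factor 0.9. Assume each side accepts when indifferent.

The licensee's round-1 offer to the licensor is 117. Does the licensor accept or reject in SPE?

Round 5 (the licensee proposes): the licensor gets 9 if talks fail, so the licensee offers 9 and keeps 191.
Round 4 (the licensor proposes): the licensee can get 191 next round, worth 0.67 × 191 = 127.97 now. The licensor offers 127.97 and keeps 200 − 127.97 = 72.03.
Round 3 (the licensee proposes): the licensor can get 72.03 next round, worth 0.9 × 72.03 = 64.827 now; the licensee offers that and keeps 135.173.
Round 2 (the licensor proposes): the licensee can get 135.173 next round, worth 0.67 × 135.173 = 90.56591 now; the licensor offers that and keeps 109.43409.
So by rejecting in round 1, the licensor gets 109.43409 next round, worth 0.9 × 109.43409 = 98.490681 now.
Offer 117 ≥ 98.490681, so the licensor accepts.

Accept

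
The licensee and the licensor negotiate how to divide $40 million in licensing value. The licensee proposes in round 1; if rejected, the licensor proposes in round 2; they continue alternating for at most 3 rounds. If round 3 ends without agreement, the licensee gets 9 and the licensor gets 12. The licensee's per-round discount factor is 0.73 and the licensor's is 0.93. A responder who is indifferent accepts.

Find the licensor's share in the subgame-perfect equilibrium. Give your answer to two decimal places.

By backward induction:
Round 3 (the licensee proposes): the licensor gets 12 if talks fail, so the licensee offers 12 and keeps 28.
Round 2 (the licensor proposes): the licensee can get 28 next round, worth 0.73 × 28 = 20.44 now. The licensor offers 20.44 and keeps 40 − 20.44 = 19.56.
Round 1 (the licensee proposes): the licensor can get 19.56 next round, worth 0.93 × 19.56 = 18.1908 now. The licensee offers 18.1908 and keeps 40 − 18.1908 = 21.8092.

18.19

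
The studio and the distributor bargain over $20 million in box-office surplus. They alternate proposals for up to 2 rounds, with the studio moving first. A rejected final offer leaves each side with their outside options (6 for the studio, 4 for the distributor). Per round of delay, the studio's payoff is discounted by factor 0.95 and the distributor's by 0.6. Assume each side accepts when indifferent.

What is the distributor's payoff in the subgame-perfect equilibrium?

8.4

Round 2 (the distributor proposes): the studio gets 6 if talks fail, so the distributor offers 6 and keeps 14.
Round 1 (the studio proposes): the distributor can get 14 next round, worth 0.6 × 14 = 8.4 now, so the studio offers 8.4, keeping 11.6.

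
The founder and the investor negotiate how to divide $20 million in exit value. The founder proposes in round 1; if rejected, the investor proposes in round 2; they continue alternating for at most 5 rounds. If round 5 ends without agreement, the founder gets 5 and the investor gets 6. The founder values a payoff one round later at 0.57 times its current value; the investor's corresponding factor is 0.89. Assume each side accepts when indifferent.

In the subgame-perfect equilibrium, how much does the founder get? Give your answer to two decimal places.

6.92

Round 5 (the founder proposes): the investor gets 6 if talks fail, so the founder offers 6 and keeps 14.
Round 4 (the investor proposes): the founder can get 14 next round, worth 0.57 × 14 = 7.98 now. The investor offers 7.98 and keeps 20 − 7.98 = 12.02.
Round 3 (the founder proposes): the investor can get 12.02 next round, worth 0.89 × 12.02 = 10.6978 now. The founder offers 10.6978 and keeps 20 − 10.6978 = 9.3022.
Round 2 (the investor proposes): the founder can get 9.3022 next round, worth 0.57 × 9.3022 = 5.302254 now, so the investor offers 5.302254, keeping 14.697746.
Round 1 (the founder proposes): the investor can get 14.697746 next round, worth 0.89 × 14.697746 = 13.08099394 now. The founder offers 13.08099394 and keeps 20 − 13.08099394 = 6.91900606.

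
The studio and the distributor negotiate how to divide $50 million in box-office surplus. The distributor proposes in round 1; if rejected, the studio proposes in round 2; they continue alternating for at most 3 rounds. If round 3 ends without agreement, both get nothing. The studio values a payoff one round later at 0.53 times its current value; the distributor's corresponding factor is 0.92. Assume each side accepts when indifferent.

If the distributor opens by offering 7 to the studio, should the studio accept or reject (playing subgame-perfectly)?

Accept

Round 3 (the distributor proposes): the studio will accept anything ≥ 0, so the distributor offers 0 and keeps 50.
Round 2 (the studio proposes): the distributor can get 50 next round, worth 0.92 × 50 = 46 now; the studio offers that and keeps 4.
So by rejecting in round 1, the studio gets 4 next round, worth 0.53 × 4 = 2.12 now.
Offer 7 ≥ 2.12, so the studio accepts.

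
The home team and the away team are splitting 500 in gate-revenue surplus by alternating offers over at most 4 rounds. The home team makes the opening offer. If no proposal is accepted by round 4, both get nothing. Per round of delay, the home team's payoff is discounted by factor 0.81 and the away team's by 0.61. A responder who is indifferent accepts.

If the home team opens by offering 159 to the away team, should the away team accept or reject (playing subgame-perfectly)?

Round 4 (the away team proposes): the home team will accept anything ≥ 0, so the away team offers 0 and keeps 500.
Round 3 (the home team proposes): the away team can get 500 next round, worth 0.61 × 500 = 305 now. The home team offers 305 and keeps 500 − 305 = 195.
Round 2 (the away team proposes): the home team can get 195 next round, worth 0.81 × 195 = 157.95 now; the away team offers that and keeps 342.05.
So by rejecting in round 1, the away team gets 342.05 next round, worth 0.61 × 342.05 = 208.6505 now.
Offer 159 < 208.6505, so the away team rejects.

Reject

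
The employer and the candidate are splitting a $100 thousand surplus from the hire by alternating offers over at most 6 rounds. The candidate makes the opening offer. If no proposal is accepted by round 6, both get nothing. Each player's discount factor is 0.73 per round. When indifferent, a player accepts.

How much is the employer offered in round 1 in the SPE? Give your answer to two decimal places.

50.94

Solve by backward induction from round 6.
Round 6 (the employer proposes): the candidate will accept anything ≥ 0, so the employer offers 0 and keeps 100.
Round 5 (the candidate proposes): the employer can get 100 next round, worth 0.73 × 100 = 73 now. The candidate offers 73 and keeps 100 − 73 = 27.
Round 4 (the employer proposes): the candidate can get 27 next round, worth 0.73 × 27 = 19.71 now, so the employer offers 19.71, keeping 80.29.
Round 3 (the candidate proposes): the employer can get 80.29 next round, worth 0.73 × 80.29 = 58.6117 now. The candidate offers 58.6117 and keeps 100 − 58.6117 = 41.3883.
Round 2 (the employer proposes): the candidate can get 41.3883 next round, worth 0.73 × 41.3883 = 30.213459 now, so the employer offers 30.213459, keeping 69.786541.
Round 1 (the candidate proposes): the employer can get 69.786541 next round, worth 0.73 × 69.786541 = 50.94417493 now, so the candidate offers 50.94417493, keeping 49.05582507.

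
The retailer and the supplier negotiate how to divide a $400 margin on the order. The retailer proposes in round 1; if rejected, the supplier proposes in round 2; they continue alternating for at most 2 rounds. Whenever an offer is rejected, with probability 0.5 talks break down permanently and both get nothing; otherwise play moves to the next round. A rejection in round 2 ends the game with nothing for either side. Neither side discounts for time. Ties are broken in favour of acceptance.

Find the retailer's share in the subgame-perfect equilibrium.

Round 2 (the supplier proposes): rejection yields 0 for the retailer; the supplier offers 0 and keeps 400.
Round 1 (the retailer proposes): rejecting gives the supplier an expected 0.5 × 400 = 200. The retailer offers 200 and keeps 400 − 200 = 200.

200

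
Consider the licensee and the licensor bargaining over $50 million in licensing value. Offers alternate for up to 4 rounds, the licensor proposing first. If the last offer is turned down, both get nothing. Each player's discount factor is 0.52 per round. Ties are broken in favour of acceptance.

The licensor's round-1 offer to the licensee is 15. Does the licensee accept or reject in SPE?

Reject

Work out the licensee's continuation value if the offer is rejected.
Round 4 (the licensee proposes): rejection yields 0 for the licensor; the licensee offers 0 and keeps 50.
Round 3 (the licensor proposes): the licensee can get 50 next round, worth 0.52 × 50 = 26 now, so the licensor offers 26, keeping 24.
Round 2 (the licensee proposes): the licensor can get 24 next round, worth 0.52 × 24 = 12.48 now; the licensee offers that and keeps 37.52.
So by rejecting in round 1, the licensee gets 37.52 next round, worth 0.52 × 37.52 = 19.5104 now.
Offer 15 < 19.5104, so the licensee rejects.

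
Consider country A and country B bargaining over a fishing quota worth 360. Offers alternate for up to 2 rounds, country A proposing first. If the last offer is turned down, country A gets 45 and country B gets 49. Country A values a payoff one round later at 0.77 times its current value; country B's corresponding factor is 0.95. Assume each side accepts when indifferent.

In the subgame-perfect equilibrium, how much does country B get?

Work backward from the last round.
Round 2 (country B proposes): country A gets 45 if talks fail, so country B offers 45 and keeps 315.
Round 1 (country A proposes): country B can get 315 next round, worth 0.95 × 315 = 299.25 now. Country A offers 299.25 and keeps 360 − 299.25 = 60.75.

299.25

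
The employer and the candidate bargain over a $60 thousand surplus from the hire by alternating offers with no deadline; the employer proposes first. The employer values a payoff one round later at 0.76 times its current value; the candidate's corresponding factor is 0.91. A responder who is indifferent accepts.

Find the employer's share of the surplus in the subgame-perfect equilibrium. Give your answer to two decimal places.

In a stationary SPE each proposer offers the other exactly their discounted continuation value.
If the employer keeps x when proposing and the candidate keeps y when proposing, then x = 60 − 0.91y and y = 60 − 0.76x.
Solving: x = 60(1 − 0.91) / (1 − 0.76·0.91) = 5.4 / 0.3084 ≈ 17.5097.
The candidate gets 60 − 17.5097 ≈ 42.4903.

17.51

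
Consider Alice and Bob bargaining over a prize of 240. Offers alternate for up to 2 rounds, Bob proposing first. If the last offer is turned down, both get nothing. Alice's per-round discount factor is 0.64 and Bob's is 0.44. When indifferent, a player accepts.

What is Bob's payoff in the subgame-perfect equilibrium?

86.4

Round 2 (Alice proposes): Bob will accept anything ≥ 0, so Alice offers 0 and keeps 240.
Round 1 (Bob proposes): Alice can get 240 next round, worth 0.64 × 240 = 153.6 now. Bob offers 153.6 and keeps 240 − 153.6 = 86.4.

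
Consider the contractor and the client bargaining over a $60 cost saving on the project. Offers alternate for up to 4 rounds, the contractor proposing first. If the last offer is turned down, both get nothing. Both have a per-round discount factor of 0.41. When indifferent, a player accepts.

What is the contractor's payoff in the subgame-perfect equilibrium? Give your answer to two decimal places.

Solve by backward induction from round 4.
Round 4 (the client proposes): the contractor will accept anything ≥ 0, so the client offers 0 and keeps 60.
Round 3 (the contractor proposes): the client can get 60 next round, worth 0.41 × 60 = 24.6 now. The contractor offers 24.6 and keeps 60 − 24.6 = 35.4.
Round 2 (the client proposes): the contractor can get 35.4 next round, worth 0.41 × 35.4 = 14.514 now; the client offers that and keeps 45.486.
Round 1 (the contractor proposes): the client can get 45.486 next round, worth 0.41 × 45.486 = 18.64926 now. The contractor offers 18.64926 and keeps 60 − 18.64926 = 41.35074.

41.35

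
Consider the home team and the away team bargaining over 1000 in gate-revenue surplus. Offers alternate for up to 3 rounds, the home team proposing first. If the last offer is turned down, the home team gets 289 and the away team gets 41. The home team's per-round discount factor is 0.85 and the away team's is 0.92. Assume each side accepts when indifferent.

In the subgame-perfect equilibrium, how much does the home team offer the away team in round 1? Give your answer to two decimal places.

Solve by backward induction from round 3.
Round 3 (the home team proposes): the away team gets 41 if talks fail, so the home team offers 41 and keeps 959.
Round 2 (the away team proposes): the home team can get 959 next round, worth 0.85 × 959 = 815.15 now. The away team offers 815.15 and keeps 1000 − 815.15 = 184.85.
Round 1 (the home team proposes): the away team can get 184.85 next round, worth 0.92 × 184.85 = 170.062 now. The home team offers 170.062 and keeps 1000 − 170.062 = 829.938.

170.06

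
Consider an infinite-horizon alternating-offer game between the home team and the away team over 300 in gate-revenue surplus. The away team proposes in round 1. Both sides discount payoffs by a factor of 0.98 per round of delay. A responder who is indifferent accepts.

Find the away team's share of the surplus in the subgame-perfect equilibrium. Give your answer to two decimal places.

151.52

Let x be the away team's share when the away team proposes and y be the home team's share when the home team proposes.
The home team accepts iff offered ≥ 0.98·y, so x = 300 − 0.98y. Symmetrically y = 300 − 0.98x.
Substituting: x = 300 − 0.98(300 − 0.98x), giving x(1 − 0.98·0.98) = 300(1 − 0.98).
So x = 300 × 0.02 / 0.0396 ≈ 151.5152, and the home team receives 300 − x ≈ 148.4848.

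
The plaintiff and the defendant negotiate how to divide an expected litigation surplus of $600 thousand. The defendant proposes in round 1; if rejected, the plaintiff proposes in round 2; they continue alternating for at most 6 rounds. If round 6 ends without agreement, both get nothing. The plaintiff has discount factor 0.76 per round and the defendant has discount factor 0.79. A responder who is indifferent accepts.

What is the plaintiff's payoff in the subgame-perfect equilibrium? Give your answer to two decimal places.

317.63

Round 6 (the plaintiff proposes): rejection yields 0 for the defendant; the plaintiff offers 0 and keeps 600.
Round 5 (the defendant proposes): the plaintiff can get 600 next round, worth 0.76 × 600 = 456 now; the defendant offers that and keeps 144.
Round 4 (the plaintiff proposes): the defendant can get 144 next round, worth 0.79 × 144 = 113.76 now; the plaintiff offers that and keeps 486.24.
Round 3 (the defendant proposes): the plaintiff can get 486.24 next round, worth 0.76 × 486.24 = 369.5424 now. The defendant offers 369.5424 and keeps 600 − 369.5424 = 230.4576.
Round 2 (the plaintiff proposes): the defendant can get 230.4576 next round, worth 0.79 × 230.4576 = 182.061504 now. The plaintiff offers 182.061504 and keeps 600 − 182.061504 = 417.938496.
Round 1 (the defendant proposes): the plaintiff can get 417.938496 next round, worth 0.76 × 417.938496 = 317.63325696 now, so the defendant offers 317.63325696, keeping 282.36674304.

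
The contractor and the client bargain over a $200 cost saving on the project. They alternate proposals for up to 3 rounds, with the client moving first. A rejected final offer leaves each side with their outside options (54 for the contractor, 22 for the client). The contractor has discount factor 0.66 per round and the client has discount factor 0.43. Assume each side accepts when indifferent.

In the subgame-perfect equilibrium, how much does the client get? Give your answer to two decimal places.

Round 3 (the client proposes): the contractor gets 54 if talks fail, so the client offers 54 and keeps 146.
Round 2 (the contractor proposes): the client can get 146 next round, worth 0.43 × 146 = 62.78 now, so the contractor offers 62.78, keeping 137.22.
Round 1 (the client proposes): the contractor can get 137.22 next round, worth 0.66 × 137.22 = 90.5652 now, so the client offers 90.5652, keeping 109.4348.

109.43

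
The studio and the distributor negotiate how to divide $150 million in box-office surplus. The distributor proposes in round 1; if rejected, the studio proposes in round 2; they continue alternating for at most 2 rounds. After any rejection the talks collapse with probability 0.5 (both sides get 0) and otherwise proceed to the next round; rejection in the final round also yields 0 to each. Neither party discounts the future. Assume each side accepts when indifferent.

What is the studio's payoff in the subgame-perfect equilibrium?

Round 2 (the studio proposes): rejection yields 0 for the distributor; the studio offers 0 and keeps 150.
Round 1 (the distributor proposes): rejecting gives the studio an expected 0.5 × 150 = 75, so the distributor offers 75, keeping 75.

75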